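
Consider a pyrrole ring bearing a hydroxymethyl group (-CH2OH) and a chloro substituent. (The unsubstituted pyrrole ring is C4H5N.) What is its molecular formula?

Atom tally by fragment:
  pyrrole ring core → C:4 H:5 N:1
  (− 2 ring H displaced by substituents)
  + CH2OH → C:1 H:3 O:1
  + Cl → Cl:1
Element totals:
  C: 5
  H: 6
  Cl: 1
  N: 1
  O: 1

C5H6ClNO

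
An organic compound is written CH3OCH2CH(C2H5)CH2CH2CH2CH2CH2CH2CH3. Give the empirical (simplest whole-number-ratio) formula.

Atom tally by fragment:
  CH3OCH2 → C:2 H:5 O:1
  CH(C2H5) → C:3 H:6
  CH2 → C:1 H:2
  CH2 → C:1 H:2
  CH2 → C:1 H:2
  CH2 → C:1 H:2
  CH2 → C:1 H:2
  CH2 → C:1 H:2
  CH3 → C:1 H:3
Element totals:
  C: 12
  H: 26
  O: 1
Molecular formula: C12H26O.
gcd of subscripts (12, 26, 1) = 1, so the empirical formula equals the molecular formula.

C12H26O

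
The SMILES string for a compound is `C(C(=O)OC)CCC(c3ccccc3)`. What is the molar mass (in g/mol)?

192.26 g/mol

Atom tally by fragment:
  CH3OOCCH2 → C:3 H:5 O:2
  CH2 → C:1 H:2
  CH2 → C:1 H:2
  CH2C6H5 → C:7 H:7
Element totals:
  C: 12
  H: 16
  O: 2
Molecular formula: C12H16O2.
  M = 12(12.011) + 16(1.008) + 2(15.999)
    = 144.132 + 16.128 + 31.998 = 192.258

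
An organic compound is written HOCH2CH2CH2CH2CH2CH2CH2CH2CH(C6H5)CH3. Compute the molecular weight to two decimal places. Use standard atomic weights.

Element totals:
  C: 16
  H: 26
  O: 1
Molecular formula: C16H26O.
  M = 16(12.011) + 26(1.008) + 15.999
    = 192.176 + 26.208 + 15.999 = 234.383

234.38 g/mol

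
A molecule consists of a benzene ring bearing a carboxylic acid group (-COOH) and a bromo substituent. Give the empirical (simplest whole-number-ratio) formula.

Atom tally by fragment:
  benzene ring core → C:6 H:6
  (− 2 ring H displaced by substituents)
  + COOH → C:1 H:1 O:2
  + Br → Br:1
Element totals:
  C: 7
  H: 5
  Br: 1
  O: 2
Molecular formula: C7H5BrO2.
gcd of subscripts (1, 7, 5, 2) = 1, so the empirical formula equals the molecular formula.

C7H5BrO2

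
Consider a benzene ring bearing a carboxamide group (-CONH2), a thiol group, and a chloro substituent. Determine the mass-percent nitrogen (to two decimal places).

Atom tally by fragment:
  benzene ring core → C:6 H:6
  (− 3 ring H displaced by substituents)
  + CONH2 → C:1 H:2 O:1 N:1
  + SH → S:1 H:1
  + Cl → Cl:1
Element totals:
  C: 7
  H: 6
  Cl: 1
  N: 1
  O: 1
  S: 1
Molecular formula: C7H6ClNOS.
Molar mass = 187.641 g/mol.
Mass from N: 1 × 14.007 = 14.007 g/mol.
%N = 14.007 / 187.641 × 100 = 7.46%.

7.46%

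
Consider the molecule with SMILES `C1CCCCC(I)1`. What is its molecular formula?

Atom tally by fragment:
  cyclohexane ring core → C:6 H:12
  (− 1 ring H displaced by substituents)
  + I → I:1
Element totals:
  C: 6
  H: 11
  I: 1

C6H11I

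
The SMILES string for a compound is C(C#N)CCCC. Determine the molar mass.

97.16 g/mol

Atom tally by fragment:
  NCCH2 → C:2 H:2 N:1
  CH2 → C:1 H:2
  CH2 → C:1 H:2
  CH2 → C:1 H:2
  CH3 → C:1 H:3
Element totals:
  C: 6
  H: 11
  N: 1
Molecular formula: C6H11N.
  M = 6(12.011) + 11(1.008) + 14.007
    = 72.066 + 11.088 + 14.007 = 97.161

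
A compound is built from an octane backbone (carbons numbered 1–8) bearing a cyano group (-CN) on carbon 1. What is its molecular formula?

C9H17N

Atom tally by fragment:
  NCCH2 → C:2 H:2 N:1
  CH2 → C:1 H:2
  CH2 → C:1 H:2
  CH2 → C:1 H:2
  CH2 → C:1 H:2
  CH2 → C:1 H:2
  CH2 → C:1 H:2
  CH3 → C:1 H:3
Element totals:
  C: 9
  H: 17
  N: 1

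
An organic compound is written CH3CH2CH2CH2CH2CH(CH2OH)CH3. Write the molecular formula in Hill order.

C8H18O

Atom tally by fragment:
  CH3 → C:1 H:3
  CH2 → C:1 H:2
  CH2 → C:1 H:2
  CH2 → C:1 H:2
  CH2 → C:1 H:2
  CH(CH2OH) → C:2 H:4 O:1
  CH3 → C:1 H:3
Element totals:
  C: 8
  H: 18
  O: 1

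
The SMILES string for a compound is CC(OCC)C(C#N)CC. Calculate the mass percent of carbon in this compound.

68.04%

Atom tally by fragment:
  CH3 → C:1 H:3
  CH(OC2H5) → C:3 H:6 O:1
  CH(CN) → C:2 H:1 N:1
  CH2 → C:1 H:2
  CH3 → C:1 H:3
Element totals:
  C: 8
  H: 15
  N: 1
  O: 1
Molecular formula: C8H15NO.
Molar mass = 141.214 g/mol.
Mass from C: 8 × 12.011 = 96.088 g/mol.
%C = 96.088 / 141.214 × 100 = 68.04%.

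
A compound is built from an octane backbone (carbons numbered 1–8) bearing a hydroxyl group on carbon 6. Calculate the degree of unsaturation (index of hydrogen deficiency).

0

Atom tally by fragment:
  CH3 → C:1 H:3
  CH2 → C:1 H:2
  CH2 → C:1 H:2
  CH2 → C:1 H:2
  CH2 → C:1 H:2
  CH(OH) → C:1 H:2 O:1
  CH2 → C:1 H:2
  CH3 → C:1 H:3
Element totals:
  C: 8
  H: 18
  O: 1
Molecular formula: C8H18O.
DoU = (2C + 2 + N − H − X) / 2 = (2·8 + 2 + 0 − 18 − 0) / 2 = 0.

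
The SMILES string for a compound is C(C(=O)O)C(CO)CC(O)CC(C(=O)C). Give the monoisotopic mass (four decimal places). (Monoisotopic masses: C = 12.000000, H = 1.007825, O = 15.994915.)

Atom tally by fragment:
  HOOCCH2 → C:2 H:3 O:2
  CH(CH2OH) → C:2 H:4 O:1
  CH2 → C:1 H:2
  CH(OH) → C:1 H:2 O:1
  CH2 → C:1 H:2
  CH2COCH3 → C:3 H:5 O:1
Element totals:
  C: 10
  H: 18
  O: 5
Molecular formula: C10H18O5.
  M = 10(12.0) + 18(1.007825) + 5(15.994915)
    = 120.000000 + 18.140850 + 79.974575 = 218.115425

218.1154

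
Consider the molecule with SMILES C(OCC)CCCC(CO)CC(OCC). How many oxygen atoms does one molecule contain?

3

Atom tally by fragment:
  C2H5OCH2 → C:3 H:7 O:1
  CH2 → C:1 H:2
  CH2 → C:1 H:2
  CH2 → C:1 H:2
  CH(CH2OH) → C:2 H:4 O:1
  CH2 → C:1 H:2
  CH2OC2H5 → C:3 H:7 O:1
Element totals:
  C: 12
  H: 26
  O: 3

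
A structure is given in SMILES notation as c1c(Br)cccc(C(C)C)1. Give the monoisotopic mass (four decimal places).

198.0044

Atom tally by fragment:
  benzene ring core → C:6 H:6
  (− 2 ring H displaced by substituents)
  + Br → Br:1
  + CH(CH3)2 → C:3 H:7
Element totals:
  C: 9
  H: 11
  Br: 1
Molecular formula: C9H11Br.
  M = 9(12.0) + 11(1.007825) + 78.918338
    = 108.000000 + 11.086075 + 78.918338 = 198.004413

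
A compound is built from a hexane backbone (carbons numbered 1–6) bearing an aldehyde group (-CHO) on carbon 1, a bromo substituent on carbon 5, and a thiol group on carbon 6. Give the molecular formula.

Atom tally by fragment:
  OHCCH2 → C:2 H:3 O:1
  CH2 → C:1 H:2
  CH2 → C:1 H:2
  CH2 → C:1 H:2
  CH(Br) → C:1 H:1 Br:1
  CH2SH → C:1 H:3 S:1
Element totals:
  C: 7
  H: 13
  Br: 1
  O: 1
  S: 1

C7H13BrOS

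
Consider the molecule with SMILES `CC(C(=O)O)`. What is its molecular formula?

C3H6O2

Atom tally by fragment:
  CH3 → C:1 H:3
  CH2COOH → C:2 H:3 O:2
Element totals:
  C: 3
  H: 6
  O: 2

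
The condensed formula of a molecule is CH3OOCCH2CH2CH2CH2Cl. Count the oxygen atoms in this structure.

Element totals:
  C: 6
  H: 11
  Cl: 1
  O: 2

2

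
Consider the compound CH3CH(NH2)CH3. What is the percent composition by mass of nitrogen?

23.70%

Atom tally by fragment:
  CH3 → C:1 H:3
  CH(NH2) → C:1 H:3 N:1
  CH3 → C:1 H:3
Element totals:
  C: 3
  H: 9
  N: 1
Molecular formula: C3H9N.
Molar mass = 59.112 g/mol.
Mass from N: 1 × 14.007 = 14.007 g/mol.
%N = 14.007 / 59.112 × 100 = 23.70%.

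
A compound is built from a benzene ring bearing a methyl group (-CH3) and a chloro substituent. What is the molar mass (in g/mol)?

126.58 g/mol

Atom tally by fragment:
  benzene ring core → C:6 H:6
  (− 2 ring H displaced by substituents)
  + CH3 → C:1 H:3
  + Cl → Cl:1
Element totals:
  C: 7
  H: 7
  Cl: 1
Molecular formula: C7H7Cl.
  M = 7(12.011) + 7(1.008) + 35.45
    = 84.077 + 7.056 + 35.450 = 126.583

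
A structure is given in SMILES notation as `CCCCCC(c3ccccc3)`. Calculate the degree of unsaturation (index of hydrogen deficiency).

4

Atom tally by fragment:
  CH3 → C:1 H:3
  CH2 → C:1 H:2
  CH2 → C:1 H:2
  CH2 → C:1 H:2
  CH2 → C:1 H:2
  CH2C6H5 → C:7 H:7
Element totals:
  C: 12
  H: 18
Molecular formula: C12H18.
DoU = (2C + 2 + N − H − X) / 2 = (2·12 + 2 + 0 − 18 − 0) / 2 = 4.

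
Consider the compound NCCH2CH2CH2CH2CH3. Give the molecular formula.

C6H11N

Atom tally by fragment:
  NCCH2 → C:2 H:2 N:1
  CH2 → C:1 H:2
  CH2 → C:1 H:2
  CH2 → C:1 H:2
  CH3 → C:1 H:3
Element totals:
  C: 6
  H: 11
  N: 1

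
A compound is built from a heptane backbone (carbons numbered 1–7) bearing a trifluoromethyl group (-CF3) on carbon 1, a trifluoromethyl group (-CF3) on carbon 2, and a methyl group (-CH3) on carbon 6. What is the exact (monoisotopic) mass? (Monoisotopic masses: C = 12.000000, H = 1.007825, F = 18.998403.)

250.1156

Atom tally by fragment:
  F3CCH2 → C:2 H:2 F:3
  CH(CF3) → C:2 H:1 F:3
  CH2 → C:1 H:2
  CH2 → C:1 H:2
  CH2 → C:1 H:2
  CH(CH3) → C:2 H:4
  CH3 → C:1 H:3
Element totals:
  C: 10
  H: 16
  F: 6
Molecular formula: C10H16F6.
  M = 10(12.0) + 16(1.007825) + 6(18.998403)
    = 120.000000 + 16.125200 + 113.990418 = 250.115618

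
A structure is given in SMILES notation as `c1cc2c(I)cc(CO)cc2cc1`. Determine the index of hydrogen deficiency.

7

Atom tally by fragment:
  naphthalene ring system core → C:10 H:8
  (− 2 ring H displaced by substituents)
  + I → I:1
  + CH2OH → C:1 H:3 O:1
Element totals:
  C: 11
  H: 9
  I: 1
  O: 1
Molecular formula: C11H9IO.
DoU = (2C + 2 + N − H − X) / 2 = (2·11 + 2 + 0 − 9 − 1) / 2 = 7.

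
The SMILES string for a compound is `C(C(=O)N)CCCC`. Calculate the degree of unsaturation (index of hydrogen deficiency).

1

Atom tally by fragment:
  H2NOCCH2 → C:2 H:4 O:1 N:1
  CH2 → C:1 H:2
  CH2 → C:1 H:2
  CH2 → C:1 H:2
  CH3 → C:1 H:3
Element totals:
  C: 6
  H: 13
  N: 1
  O: 1
Molecular formula: C6H13NO.
DoU = (2C + 2 + N − H − X) / 2 = (2·6 + 2 + 1 − 13 − 0) / 2 = 1.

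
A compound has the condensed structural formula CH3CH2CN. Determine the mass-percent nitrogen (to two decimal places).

Element totals:
  C: 3
  H: 5
  N: 1
Molecular formula: C3H5N.
Molar mass = 55.080 g/mol.
Mass from N: 1 × 14.007 = 14.007 g/mol.
%N = 14.007 / 55.080 × 100 = 25.43%.

25.43%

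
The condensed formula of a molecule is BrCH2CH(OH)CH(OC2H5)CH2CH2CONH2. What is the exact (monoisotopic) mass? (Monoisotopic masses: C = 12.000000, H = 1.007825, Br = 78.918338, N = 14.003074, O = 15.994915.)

253.0314

Element totals:
  C: 8
  H: 16
  Br: 1
  N: 1
  O: 3
Molecular formula: C8H16BrNO3.
  M = 8(12.0) + 16(1.007825) + 78.918338 + 14.003074 + 3(15.994915)
    = 96.000000 + 16.125200 + 78.918338 + 14.003074 + 47.984745 = 253.031357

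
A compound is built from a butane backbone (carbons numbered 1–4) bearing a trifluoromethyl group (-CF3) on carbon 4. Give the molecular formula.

Atom tally by fragment:
  CH3 → C:1 H:3
  CH2 → C:1 H:2
  CH2 → C:1 H:2
  CH2CF3 → C:2 H:2 F:3
Element totals:
  C: 5
  H: 9
  F: 3

C5H9F3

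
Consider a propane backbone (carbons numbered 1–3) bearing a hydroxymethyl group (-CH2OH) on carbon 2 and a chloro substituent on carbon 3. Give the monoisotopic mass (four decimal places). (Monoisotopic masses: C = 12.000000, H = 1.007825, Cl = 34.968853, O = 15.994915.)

Atom tally by fragment:
  CH3 → C:1 H:3
  CH(CH2OH) → C:2 H:4 O:1
  CH2Cl → C:1 H:2 Cl:1
Element totals:
  C: 4
  H: 9
  Cl: 1
  O: 1
Molecular formula: C4H9ClO.
  M = 4(12.0) + 9(1.007825) + 34.968853 + 15.994915
    = 48.000000 + 9.070425 + 34.968853 + 15.994915 = 108.034193

108.0342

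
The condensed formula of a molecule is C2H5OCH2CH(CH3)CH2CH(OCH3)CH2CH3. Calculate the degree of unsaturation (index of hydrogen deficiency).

0

Atom tally by fragment:
  C2H5OCH2 → C:3 H:7 O:1
  CH(CH3) → C:2 H:4
  CH2 → C:1 H:2
  CH(OCH3) → C:2 H:4 O:1
  CH2 → C:1 H:2
  CH3 → C:1 H:3
Element totals:
  C: 10
  H: 22
  O: 2
Molecular formula: C10H22O2.
DoU = (2C + 2 + N − H − X) / 2 = (2·10 + 2 + 0 − 22 − 0) / 2 = 0.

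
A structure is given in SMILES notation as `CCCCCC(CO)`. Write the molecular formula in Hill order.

C7H16O

Atom tally by fragment:
  CH3 → C:1 H:3
  CH2 → C:1 H:2
  CH2 → C:1 H:2
  CH2 → C:1 H:2
  CH2 → C:1 H:2
  CH2CH2OH → C:2 H:5 O:1
Element totals:
  C: 7
  H: 16
  O: 1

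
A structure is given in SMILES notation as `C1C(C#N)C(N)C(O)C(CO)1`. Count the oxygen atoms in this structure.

Atom tally by fragment:
  cyclopentane ring core → C:5 H:10
  (− 4 ring H displaced by substituents)
  + CN → C:1 N:1
  + NH2 → N:1 H:2
  + OH → O:1 H:1
  + CH2OH → C:1 H:3 O:1
Element totals:
  C: 7
  H: 12
  N: 2
  O: 2

2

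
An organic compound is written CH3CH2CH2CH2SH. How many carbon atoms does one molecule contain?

Element totals:
  C: 4
  H: 10
  S: 1

4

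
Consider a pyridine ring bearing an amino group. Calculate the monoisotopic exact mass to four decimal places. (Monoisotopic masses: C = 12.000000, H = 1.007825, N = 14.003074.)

94.0531

Atom tally by fragment:
  pyridine ring core → C:5 H:5 N:1
  (− 1 ring H displaced by substituents)
  + NH2 → N:1 H:2
Element totals:
  C: 5
  H: 6
  N: 2
Molecular formula: C5H6N2.
  M = 5(12.0) + 6(1.007825) + 2(14.003074)
    = 60.000000 + 6.046950 + 28.006148 = 94.053098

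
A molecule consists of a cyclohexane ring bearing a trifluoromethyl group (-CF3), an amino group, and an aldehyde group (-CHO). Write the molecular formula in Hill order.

Atom tally by fragment:
  cyclohexane ring core → C:6 H:12
  (− 3 ring H displaced by substituents)
  + CF3 → C:1 F:3
  + NH2 → N:1 H:2
  + CHO → C:1 H:1 O:1
Element totals:
  C: 8
  H: 12
  F: 3
  N: 1
  O: 1

C8H12F3NO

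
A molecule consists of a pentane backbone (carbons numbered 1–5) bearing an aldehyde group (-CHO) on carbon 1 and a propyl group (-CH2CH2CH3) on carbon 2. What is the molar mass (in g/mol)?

142.24 g/mol

Atom tally by fragment:
  OHCCH2 → C:2 H:3 O:1
  CH(CH2CH2CH3) → C:4 H:8
  CH2 → C:1 H:2
  CH2 → C:1 H:2
  CH3 → C:1 H:3
Element totals:
  C: 9
  H: 18
  O: 1
Molecular formula: C9H18O.
  M = 9(12.011) + 18(1.008) + 15.999
    = 108.099 + 18.144 + 15.999 = 142.242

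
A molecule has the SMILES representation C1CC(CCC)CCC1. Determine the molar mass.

Atom tally by fragment:
  cyclohexane ring core → C:6 H:12
  (− 1 ring H displaced by substituents)
  + CH2CH2CH3 → C:3 H:7
Element totals:
  C: 9
  H: 18
Molecular formula: C9H18.
  M = 9(12.011) + 18(1.008)
    = 108.099 + 18.144 = 126.243

126.24 g/mol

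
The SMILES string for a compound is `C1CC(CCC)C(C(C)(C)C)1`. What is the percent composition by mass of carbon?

Atom tally by fragment:
  cyclobutane ring core → C:4 H:8
  (− 2 ring H displaced by substituents)
  + CH2CH2CH3 → C:3 H:7
  + C(CH3)3 → C:4 H:9
Element totals:
  C: 11
  H: 22
Molecular formula: C11H22.
Molar mass = 154.297 g/mol.
Mass from C: 11 × 12.011 = 132.121 g/mol.
%C = 132.121 / 154.297 × 100 = 85.63%.

85.63%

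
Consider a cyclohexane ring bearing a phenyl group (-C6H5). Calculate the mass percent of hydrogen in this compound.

10.06%

Atom tally by fragment:
  cyclohexane ring core → C:6 H:12
  (− 1 ring H displaced by substituents)
  + C6H5 → C:6 H:5
Element totals:
  C: 12
  H: 16
Molecular formula: C12H16.
Molar mass = 160.260 g/mol.
Mass from H: 16 × 1.008 = 16.128 g/mol.
%H = 16.128 / 160.260 × 100 = 10.06%.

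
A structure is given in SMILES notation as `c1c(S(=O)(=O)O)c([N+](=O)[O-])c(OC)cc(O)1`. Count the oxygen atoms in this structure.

Atom tally by fragment:
  benzene ring core → C:6 H:6
  (− 4 ring H displaced by substituents)
  + SO3H → S:1 O:3 H:1
  + NO2 → N:1 O:2
  + OCH3 → C:1 H:3 O:1
  + OH → O:1 H:1
Element totals:
  C: 7
  H: 7
  N: 1
  O: 7
  S: 1

7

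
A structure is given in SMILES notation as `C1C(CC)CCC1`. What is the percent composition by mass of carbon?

Atom tally by fragment:
  cyclopentane ring core → C:5 H:10
  (− 1 ring H displaced by substituents)
  + C2H5 → C:2 H:5
Element totals:
  C: 7
  H: 14
Molecular formula: C7H14.
Molar mass = 98.189 g/mol.
Mass from C: 7 × 12.011 = 84.077 g/mol.
%C = 84.077 / 98.189 × 100 = 85.63%.

85.63%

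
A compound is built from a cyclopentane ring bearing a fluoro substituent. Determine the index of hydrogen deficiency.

Atom tally by fragment:
  cyclopentane ring core → C:5 H:10
  (− 1 ring H displaced by substituents)
  + F → F:1
Element totals:
  C: 5
  H: 9
  F: 1
Molecular formula: C5H9F.
DoU = (2C + 2 + N − H − X) / 2 = (2·5 + 2 + 0 − 9 − 1) / 2 = 1.

1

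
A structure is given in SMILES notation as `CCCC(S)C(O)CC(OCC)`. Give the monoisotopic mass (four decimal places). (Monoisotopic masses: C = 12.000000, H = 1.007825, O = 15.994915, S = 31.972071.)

Atom tally by fragment:
  CH3 → C:1 H:3
  CH2 → C:1 H:2
  CH2 → C:1 H:2
  CH(SH) → C:1 H:2 S:1
  CH(OH) → C:1 H:2 O:1
  CH2 → C:1 H:2
  CH2OC2H5 → C:3 H:7 O:1
Element totals:
  C: 9
  H: 20
  O: 2
  S: 1
Molecular formula: C9H20O2S.
  M = 9(12.0) + 20(1.007825) + 2(15.994915) + 31.972071
    = 108.000000 + 20.156500 + 31.989830 + 31.972071 = 192.118401

192.1184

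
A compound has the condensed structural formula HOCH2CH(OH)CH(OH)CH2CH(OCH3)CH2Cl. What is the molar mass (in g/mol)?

Atom tally by fragment:
  HOCH2 → C:1 H:3 O:1
  CH(OH) → C:1 H:2 O:1
  CH(OH) → C:1 H:2 O:1
  CH2 → C:1 H:2
  CH(OCH3) → C:2 H:4 O:1
  CH2Cl → C:1 H:2 Cl:1
Element totals:
  C: 7
  H: 15
  Cl: 1
  O: 4
Molecular formula: C7H15ClO4.
  M = 7(12.011) + 15(1.008) + 35.45 + 4(15.999)
    = 84.077 + 15.120 + 35.450 + 63.996 = 198.643

198.64 g/mol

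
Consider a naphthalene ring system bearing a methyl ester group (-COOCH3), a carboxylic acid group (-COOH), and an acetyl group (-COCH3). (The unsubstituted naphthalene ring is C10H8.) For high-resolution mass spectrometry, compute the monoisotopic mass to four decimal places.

Atom tally by fragment:
  naphthalene ring system core → C:10 H:8
  (− 3 ring H displaced by substituents)
  + COOCH3 → C:2 H:3 O:2
  + COOH → C:1 H:1 O:2
  + COCH3 → C:2 H:3 O:1
Element totals:
  C: 15
  H: 12
  O: 5
Molecular formula: C15H12O5.
  M = 15(12.0) + 12(1.007825) + 5(15.994915)
    = 180.000000 + 12.093900 + 79.974575 = 272.068475

272.0685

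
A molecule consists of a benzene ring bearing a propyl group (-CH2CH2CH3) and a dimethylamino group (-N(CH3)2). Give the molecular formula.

C11H17N

Atom tally by fragment:
  benzene ring core → C:6 H:6
  (− 2 ring H displaced by substituents)
  + CH2CH2CH3 → C:3 H:7
  + N(CH3)2 → N:1 C:2 H:6
Element totals:
  C: 11
  H: 17
  N: 1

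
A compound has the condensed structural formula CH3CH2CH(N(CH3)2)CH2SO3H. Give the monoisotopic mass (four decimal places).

Atom tally by fragment:
  CH3 → C:1 H:3
  CH2 → C:1 H:2
  CH(N(CH3)2) → C:3 H:7 N:1
  CH2SO3H → C:1 H:3 S:1 O:3
Element totals:
  C: 6
  H: 15
  N: 1
  O: 3
  S: 1
Molecular formula: C6H15NO3S.
  M = 6(12.0) + 15(1.007825) + 14.003074 + 3(15.994915) + 31.972071
    = 72.000000 + 15.117375 + 14.003074 + 47.984745 + 31.972071 = 181.077265

181.0773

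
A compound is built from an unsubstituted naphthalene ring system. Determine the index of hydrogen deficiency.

Atom tally by fragment:
  naphthalene ring system core → C:10 H:8
Element totals:
  C: 10
  H: 8
Molecular formula: C10H8.
DoU = (2C + 2 + N − H − X) / 2 = (2·10 + 2 + 0 − 8 − 0) / 2 = 7.

7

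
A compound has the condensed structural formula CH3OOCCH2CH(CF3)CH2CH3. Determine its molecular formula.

Atom tally by fragment:
  CH3OOCCH2 → C:3 H:5 O:2
  CH(CF3) → C:2 H:1 F:3
  CH2 → C:1 H:2
  CH3 → C:1 H:3
Element totals:
  C: 7
  H: 11
  F: 3
  O: 2

C7H11F3O2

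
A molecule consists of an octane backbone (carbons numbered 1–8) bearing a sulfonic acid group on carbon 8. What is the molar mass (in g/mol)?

Atom tally by fragment:
  CH3 → C:1 H:3
  CH2 → C:1 H:2
  CH2 → C:1 H:2
  CH2 → C:1 H:2
  CH2 → C:1 H:2
  CH2 → C:1 H:2
  CH2 → C:1 H:2
  CH2SO3H → C:1 H:3 S:1 O:3
Element totals:
  C: 8
  H: 18
  O: 3
  S: 1
Molecular formula: C8H18O3S.
  M = 8(12.011) + 18(1.008) + 3(15.999) + 32.06
    = 96.088 + 18.144 + 47.997 + 32.060 = 194.289

194.29 g/mol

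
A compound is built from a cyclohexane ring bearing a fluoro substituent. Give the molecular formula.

Atom tally by fragment:
  cyclohexane ring core → C:6 H:12
  (− 1 ring H displaced by substituents)
  + F → F:1
Element totals:
  C: 6
  H: 11
  F: 1

C6H11F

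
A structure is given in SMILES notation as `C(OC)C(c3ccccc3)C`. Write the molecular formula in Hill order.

C10H14O

Atom tally by fragment:
  CH3OCH2 → C:2 H:5 O:1
  CH(C6H5) → C:7 H:6
  CH3 → C:1 H:3
Element totals:
  C: 10
  H: 14
  O: 1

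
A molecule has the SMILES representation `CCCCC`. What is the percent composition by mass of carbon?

83.24%

Atom tally by fragment:
  CH3 → C:1 H:3
  CH2 → C:1 H:2
  CH2 → C:1 H:2
  CH2 → C:1 H:2
  CH3 → C:1 H:3
Element totals:
  C: 5
  H: 12
Molecular formula: C5H12.
Molar mass = 72.151 g/mol.
Mass from C: 5 × 12.011 = 60.055 g/mol.
%C = 60.055 / 72.151 × 100 = 83.24%.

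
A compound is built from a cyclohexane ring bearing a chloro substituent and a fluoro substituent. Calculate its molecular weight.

Atom tally by fragment:
  cyclohexane ring core → C:6 H:12
  (− 2 ring H displaced by substituents)
  + Cl → Cl:1
  + F → F:1
Element totals:
  C: 6
  H: 10
  Cl: 1
  F: 1
Molecular formula: C6H10ClF.
  M = 6(12.011) + 10(1.008) + 35.45 + 18.998
    = 72.066 + 10.080 + 35.450 + 18.998 = 136.594

136.59 g/mol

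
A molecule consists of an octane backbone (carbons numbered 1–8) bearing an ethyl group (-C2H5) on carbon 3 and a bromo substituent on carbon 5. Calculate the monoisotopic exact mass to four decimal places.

Atom tally by fragment:
  CH3 → C:1 H:3
  CH2 → C:1 H:2
  CH(C2H5) → C:3 H:6
  CH2 → C:1 H:2
  CH(Br) → C:1 H:1 Br:1
  CH2 → C:1 H:2
  CH2 → C:1 H:2
  CH3 → C:1 H:3
Element totals:
  C: 10
  H: 21
  Br: 1
Molecular formula: C10H21Br.
  M = 10(12.0) + 21(1.007825) + 78.918338
    = 120.000000 + 21.164325 + 78.918338 = 220.082663

220.0827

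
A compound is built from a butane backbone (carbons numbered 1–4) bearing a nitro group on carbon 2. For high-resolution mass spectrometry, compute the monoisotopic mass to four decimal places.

103.0633

Atom tally by fragment:
  CH3 → C:1 H:3
  CH(NO2) → C:1 H:1 N:1 O:2
  CH2 → C:1 H:2
  CH3 → C:1 H:3
Element totals:
  C: 4
  H: 9
  N: 1
  O: 2
Molecular formula: C4H9NO2.
  M = 4(12.0) + 9(1.007825) + 14.003074 + 2(15.994915)
    = 48.000000 + 9.070425 + 14.003074 + 31.989830 = 103.063329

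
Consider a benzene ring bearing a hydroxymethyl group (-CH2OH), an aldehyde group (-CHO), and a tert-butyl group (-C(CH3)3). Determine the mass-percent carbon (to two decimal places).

Atom tally by fragment:
  benzene ring core → C:6 H:6
  (− 3 ring H displaced by substituents)
  + CH2OH → C:1 H:3 O:1
  + CHO → C:1 H:1 O:1
  + C(CH3)3 → C:4 H:9
Element totals:
  C: 12
  H: 16
  O: 2
Molecular formula: C12H16O2.
Molar mass = 192.258 g/mol.
Mass from C: 12 × 12.011 = 144.132 g/mol.
%C = 144.132 / 192.258 × 100 = 74.97%.

74.97%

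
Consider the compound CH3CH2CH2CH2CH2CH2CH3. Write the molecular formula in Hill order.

C7H16

Atom tally by fragment:
  CH3 → C:1 H:3
  CH2 → C:1 H:2
  CH2 → C:1 H:2
  CH2 → C:1 H:2
  CH2 → C:1 H:2
  CH2 → C:1 H:2
  CH3 → C:1 H:3
Element totals:
  C: 7
  H: 16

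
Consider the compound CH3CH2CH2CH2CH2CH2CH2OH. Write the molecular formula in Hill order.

C7H16O

Element totals:
  C: 7
  H: 16
  O: 1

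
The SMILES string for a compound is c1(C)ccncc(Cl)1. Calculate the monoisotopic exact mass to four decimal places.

Atom tally by fragment:
  pyridine ring core → C:5 H:5 N:1
  (− 2 ring H displaced by substituents)
  + CH3 → C:1 H:3
  + Cl → Cl:1
Element totals:
  C: 6
  H: 6
  Cl: 1
  N: 1
Molecular formula: C6H6ClN.
  M = 6(12.0) + 6(1.007825) + 34.968853 + 14.003074
    = 72.000000 + 6.046950 + 34.968853 + 14.003074 = 127.018877

127.0189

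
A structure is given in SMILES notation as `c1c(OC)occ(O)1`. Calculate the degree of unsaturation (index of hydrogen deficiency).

Atom tally by fragment:
  furan ring core → C:4 H:4 O:1
  (− 2 ring H displaced by substituents)
  + OCH3 → C:1 H:3 O:1
  + OH → O:1 H:1
Element totals:
  C: 5
  H: 6
  O: 3
Molecular formula: C5H6O3.
DoU = (2C + 2 + N − H − X) / 2 = (2·5 + 2 + 0 − 6 − 0) / 2 = 3.

3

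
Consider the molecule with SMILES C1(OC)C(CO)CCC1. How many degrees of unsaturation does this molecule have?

Atom tally by fragment:
  cyclopentane ring core → C:5 H:10
  (− 2 ring H displaced by substituents)
  + OCH3 → C:1 H:3 O:1
  + CH2OH → C:1 H:3 O:1
Element totals:
  C: 7
  H: 14
  O: 2
Molecular formula: C7H14O2.
DoU = (2C + 2 + N − H − X) / 2 = (2·7 + 2 + 0 − 14 − 0) / 2 = 1.

1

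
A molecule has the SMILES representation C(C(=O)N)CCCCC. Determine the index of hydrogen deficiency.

Atom tally by fragment:
  H2NOCCH2 → C:2 H:4 O:1 N:1
  CH2 → C:1 H:2
  CH2 → C:1 H:2
  CH2 → C:1 H:2
  CH2 → C:1 H:2
  CH3 → C:1 H:3
Element totals:
  C: 7
  H: 15
  N: 1
  O: 1
Molecular formula: C7H15NO.
DoU = (2C + 2 + N − H − X) / 2 = (2·7 + 2 + 1 − 15 − 0) / 2 = 1.

1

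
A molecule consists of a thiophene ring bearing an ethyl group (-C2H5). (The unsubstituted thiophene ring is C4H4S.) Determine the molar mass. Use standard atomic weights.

112.19 g/mol

Atom tally by fragment:
  thiophene ring core → C:4 H:4 S:1
  (− 1 ring H displaced by substituents)
  + C2H5 → C:2 H:5
Element totals:
  C: 6
  H: 8
  S: 1
Molecular formula: C6H8S.
  M = 6(12.011) + 8(1.008) + 32.06
    = 72.066 + 8.064 + 32.060 = 112.190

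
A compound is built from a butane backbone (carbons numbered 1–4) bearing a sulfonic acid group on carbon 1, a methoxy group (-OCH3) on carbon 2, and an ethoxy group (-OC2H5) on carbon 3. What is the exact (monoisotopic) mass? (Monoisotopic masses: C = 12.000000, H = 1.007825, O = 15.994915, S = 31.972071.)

Atom tally by fragment:
  HO3SCH2 → C:1 H:3 S:1 O:3
  CH(OCH3) → C:2 H:4 O:1
  CH(OC2H5) → C:3 H:6 O:1
  CH3 → C:1 H:3
Element totals:
  C: 7
  H: 16
  O: 5
  S: 1
Molecular formula: C7H16O5S.
  M = 7(12.0) + 16(1.007825) + 5(15.994915) + 31.972071
    = 84.000000 + 16.125200 + 79.974575 + 31.972071 = 212.071846

212.0718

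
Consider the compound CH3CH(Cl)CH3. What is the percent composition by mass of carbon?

45.88%

Atom tally by fragment:
  CH3 → C:1 H:3
  CH(Cl) → C:1 H:1 Cl:1
  CH3 → C:1 H:3
Element totals:
  C: 3
  H: 7
  Cl: 1
Molecular formula: C3H7Cl.
Molar mass = 78.539 g/mol.
Mass from C: 3 × 12.011 = 36.033 g/mol.
%C = 36.033 / 78.539 × 100 = 45.88%.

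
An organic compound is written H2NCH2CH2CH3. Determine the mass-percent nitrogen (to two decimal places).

Atom tally by fragment:
  H2NCH2 → C:1 H:4 N:1
  CH2 → C:1 H:2
  CH3 → C:1 H:3
Element totals:
  C: 3
  H: 9
  N: 1
Molecular formula: C3H9N.
Molar mass = 59.112 g/mol.
Mass from N: 1 × 14.007 = 14.007 g/mol.
%N = 14.007 / 59.112 × 100 = 23.70%.

23.70%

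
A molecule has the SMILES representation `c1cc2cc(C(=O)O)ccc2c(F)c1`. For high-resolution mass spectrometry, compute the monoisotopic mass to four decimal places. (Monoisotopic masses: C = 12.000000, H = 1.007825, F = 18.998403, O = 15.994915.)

190.0430

Atom tally by fragment:
  naphthalene ring system core → C:10 H:8
  (− 2 ring H displaced by substituents)
  + COOH → C:1 H:1 O:2
  + F → F:1
Element totals:
  C: 11
  H: 7
  F: 1
  O: 2
Molecular formula: C11H7FO2.
  M = 11(12.0) + 7(1.007825) + 18.998403 + 2(15.994915)
    = 132.000000 + 7.054775 + 18.998403 + 31.989830 = 190.043008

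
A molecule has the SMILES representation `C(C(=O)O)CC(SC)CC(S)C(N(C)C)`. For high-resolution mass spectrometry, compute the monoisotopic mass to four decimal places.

Atom tally by fragment:
  HOOCCH2 → C:2 H:3 O:2
  CH2 → C:1 H:2
  CH(SCH3) → C:2 H:4 S:1
  CH2 → C:1 H:2
  CH(SH) → C:1 H:2 S:1
  CH2N(CH3)2 → C:3 H:8 N:1
Element totals:
  C: 10
  H: 21
  N: 1
  O: 2
  S: 2
Molecular formula: C10H21NO2S2.
  M = 10(12.0) + 21(1.007825) + 14.003074 + 2(15.994915) + 2(31.972071)
    = 120.000000 + 21.164325 + 14.003074 + 31.989830 + 63.944142 = 251.101371

251.1014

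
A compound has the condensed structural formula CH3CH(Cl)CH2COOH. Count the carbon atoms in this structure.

4

Element totals:
  C: 4
  H: 7
  Cl: 1
  O: 2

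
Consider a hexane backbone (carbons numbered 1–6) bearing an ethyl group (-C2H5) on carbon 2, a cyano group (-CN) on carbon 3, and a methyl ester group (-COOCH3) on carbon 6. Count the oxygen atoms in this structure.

Atom tally by fragment:
  CH3 → C:1 H:3
  CH(C2H5) → C:3 H:6
  CH(CN) → C:2 H:1 N:1
  CH2 → C:1 H:2
  CH2 → C:1 H:2
  CH2COOCH3 → C:3 H:5 O:2
Element totals:
  C: 11
  H: 19
  N: 1
  O: 2

2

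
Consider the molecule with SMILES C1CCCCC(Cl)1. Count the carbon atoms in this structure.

Atom tally by fragment:
  cyclohexane ring core → C:6 H:12
  (− 1 ring H displaced by substituents)
  + Cl → Cl:1
Element totals:
  C: 6
  H: 11
  Cl: 1

6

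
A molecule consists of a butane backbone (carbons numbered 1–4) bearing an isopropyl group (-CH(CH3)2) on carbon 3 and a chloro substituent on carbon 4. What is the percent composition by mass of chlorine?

26.33%

Atom tally by fragment:
  CH3 → C:1 H:3
  CH2 → C:1 H:2
  CH(CH(CH3)2) → C:4 H:8
  CH2Cl → C:1 H:2 Cl:1
Element totals:
  C: 7
  H: 15
  Cl: 1
Molecular formula: C7H15Cl.
Molar mass = 134.647 g/mol.
Mass from Cl: 1 × 35.45 = 35.450 g/mol.
%Cl = 35.450 / 134.647 × 100 = 26.33%.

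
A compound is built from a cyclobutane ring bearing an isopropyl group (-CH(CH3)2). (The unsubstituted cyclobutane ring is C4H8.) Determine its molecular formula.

C7H14

Atom tally by fragment:
  cyclobutane ring core → C:4 H:8
  (− 1 ring H displaced by substituents)
  + CH(CH3)2 → C:3 H:7
Element totals:
  C: 7
  H: 14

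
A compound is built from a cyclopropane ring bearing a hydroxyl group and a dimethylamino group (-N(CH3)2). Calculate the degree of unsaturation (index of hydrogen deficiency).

Atom tally by fragment:
  cyclopropane ring core → C:3 H:6
  (− 2 ring H displaced by substituents)
  + OH → O:1 H:1
  + N(CH3)2 → N:1 C:2 H:6
Element totals:
  C: 5
  H: 11
  N: 1
  O: 1
Molecular formula: C5H11NO.
DoU = (2C + 2 + N − H − X) / 2 = (2·5 + 2 + 1 − 11 − 0) / 2 = 1.

1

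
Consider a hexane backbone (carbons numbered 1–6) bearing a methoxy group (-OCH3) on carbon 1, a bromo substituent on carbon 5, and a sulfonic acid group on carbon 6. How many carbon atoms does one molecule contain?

7

Atom tally by fragment:
  CH3OCH2 → C:2 H:5 O:1
  CH2 → C:1 H:2
  CH2 → C:1 H:2
  CH2 → C:1 H:2
  CH(Br) → C:1 H:1 Br:1
  CH2SO3H → C:1 H:3 S:1 O:3
Element totals:
  C: 7
  H: 15
  Br: 1
  O: 4
  S: 1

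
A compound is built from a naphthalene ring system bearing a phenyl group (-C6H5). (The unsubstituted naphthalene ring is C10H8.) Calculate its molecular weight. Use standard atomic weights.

Atom tally by fragment:
  naphthalene ring system core → C:10 H:8
  (− 1 ring H displaced by substituents)
  + C6H5 → C:6 H:5
Element totals:
  C: 16
  H: 12
Molecular formula: C16H12.
  M = 16(12.011) + 12(1.008)
    = 192.176 + 12.096 = 204.272

204.27 g/mol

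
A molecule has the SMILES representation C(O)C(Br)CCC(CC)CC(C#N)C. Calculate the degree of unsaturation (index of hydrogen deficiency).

2

Atom tally by fragment:
  HOCH2 → C:1 H:3 O:1
  CH(Br) → C:1 H:1 Br:1
  CH2 → C:1 H:2
  CH2 → C:1 H:2
  CH(C2H5) → C:3 H:6
  CH2 → C:1 H:2
  CH(CN) → C:2 H:1 N:1
  CH3 → C:1 H:3
Element totals:
  C: 11
  H: 20
  Br: 1
  N: 1
  O: 1
Molecular formula: C11H20BrNO.
DoU = (2C + 2 + N − H − X) / 2 = (2·11 + 2 + 1 − 20 − 1) / 2 = 2.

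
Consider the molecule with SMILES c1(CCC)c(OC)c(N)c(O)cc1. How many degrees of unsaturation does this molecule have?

4

Atom tally by fragment:
  benzene ring core → C:6 H:6
  (− 4 ring H displaced by substituents)
  + CH2CH2CH3 → C:3 H:7
  + OCH3 → C:1 H:3 O:1
  + NH2 → N:1 H:2
  + OH → O:1 H:1
Element totals:
  C: 10
  H: 15
  N: 1
  O: 2
Molecular formula: C10H15NO2.
DoU = (2C + 2 + N − H − X) / 2 = (2·10 + 2 + 1 − 15 − 0) / 2 = 4.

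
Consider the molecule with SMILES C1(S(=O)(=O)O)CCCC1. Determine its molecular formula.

C5H10O3S

Atom tally by fragment:
  cyclopentane ring core → C:5 H:10
  (− 1 ring H displaced by substituents)
  + SO3H → S:1 O:3 H:1
Element totals:
  C: 5
  H: 10
  O: 3
  S: 1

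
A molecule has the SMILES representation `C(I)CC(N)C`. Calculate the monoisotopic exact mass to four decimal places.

198.9858

Atom tally by fragment:
  ICH2 → C:1 H:2 I:1
  CH2 → C:1 H:2
  CH(NH2) → C:1 H:3 N:1
  CH3 → C:1 H:3
Element totals:
  C: 4
  H: 10
  I: 1
  N: 1
Molecular formula: C4H10IN.
  M = 4(12.0) + 10(1.007825) + 126.904472 + 14.003074
    = 48.000000 + 10.078250 + 126.904472 + 14.003074 = 198.985796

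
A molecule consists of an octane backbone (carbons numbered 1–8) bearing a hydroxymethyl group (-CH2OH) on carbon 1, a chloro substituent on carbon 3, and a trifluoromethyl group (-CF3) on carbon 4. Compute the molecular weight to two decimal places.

Atom tally by fragment:
  HOCH2CH2 → C:2 H:5 O:1
  CH2 → C:1 H:2
  CH(Cl) → C:1 H:1 Cl:1
  CH(CF3) → C:2 H:1 F:3
  CH2 → C:1 H:2
  CH2 → C:1 H:2
  CH2 → C:1 H:2
  CH3 → C:1 H:3
Element totals:
  C: 10
  H: 18
  Cl: 1
  F: 3
  O: 1
Molecular formula: C10H18ClF3O.
  M = 10(12.011) + 18(1.008) + 35.45 + 3(18.998) + 15.999
    = 120.110 + 18.144 + 35.450 + 56.994 + 15.999 = 246.697

246.70 g/mol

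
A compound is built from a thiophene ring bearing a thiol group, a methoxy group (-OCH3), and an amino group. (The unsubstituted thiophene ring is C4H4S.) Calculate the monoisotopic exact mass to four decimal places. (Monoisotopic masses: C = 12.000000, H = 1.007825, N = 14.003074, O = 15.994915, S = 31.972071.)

Atom tally by fragment:
  thiophene ring core → C:4 H:4 S:1
  (− 3 ring H displaced by substituents)
  + SH → S:1 H:1
  + OCH3 → C:1 H:3 O:1
  + NH2 → N:1 H:2
Element totals:
  C: 5
  H: 7
  N: 1
  O: 1
  S: 2
Molecular formula: C5H7NOS2.
  M = 5(12.0) + 7(1.007825) + 14.003074 + 15.994915 + 2(31.972071)
    = 60.000000 + 7.054775 + 14.003074 + 15.994915 + 63.944142 = 160.996906

160.9969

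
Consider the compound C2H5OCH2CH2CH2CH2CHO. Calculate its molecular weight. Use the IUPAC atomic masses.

130.19 g/mol

Element totals:
  C: 7
  H: 14
  O: 2
Molecular formula: C7H14O2.
  M = 7(12.011) + 14(1.008) + 2(15.999)
    = 84.077 + 14.112 + 31.998 = 130.187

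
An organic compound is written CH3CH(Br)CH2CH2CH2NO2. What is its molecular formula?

Element totals:
  C: 5
  H: 10
  Br: 1
  N: 1
  O: 2

C5H10BrNO2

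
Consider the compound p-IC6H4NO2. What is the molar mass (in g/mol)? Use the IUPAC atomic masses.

Atom tally by fragment:
  benzene ring core → C:6 H:6
  (− 2 ring H displaced by substituents)
  + I → I:1
  + NO2 → N:1 O:2
Element totals:
  C: 6
  H: 4
  I: 1
  N: 1
  O: 2
Molecular formula: C6H4INO2.
  M = 6(12.011) + 4(1.008) + 126.904 + 14.007 + 2(15.999)
    = 72.066 + 4.032 + 126.904 + 14.007 + 31.998 = 249.007

249.01 g/mol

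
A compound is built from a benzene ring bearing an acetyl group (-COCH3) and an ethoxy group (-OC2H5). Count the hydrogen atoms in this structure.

Atom tally by fragment:
  benzene ring core → C:6 H:6
  (− 2 ring H displaced by substituents)
  + COCH3 → C:2 H:3 O:1
  + OC2H5 → C:2 H:5 O:1
Element totals:
  C: 10
  H: 12
  O: 2

12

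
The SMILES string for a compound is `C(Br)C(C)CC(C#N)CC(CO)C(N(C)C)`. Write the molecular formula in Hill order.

C12H23BrN2O

Atom tally by fragment:
  BrCH2 → C:1 H:2 Br:1
  CH(CH3) → C:2 H:4
  CH2 → C:1 H:2
  CH(CN) → C:2 H:1 N:1
  CH2 → C:1 H:2
  CH(CH2OH) → C:2 H:4 O:1
  CH2N(CH3)2 → C:3 H:8 N:1
Element totals:
  C: 12
  H: 23
  Br: 1
  N: 2
  O: 1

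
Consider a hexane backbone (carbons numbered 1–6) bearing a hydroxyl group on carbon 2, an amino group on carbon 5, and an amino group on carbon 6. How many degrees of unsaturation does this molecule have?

0

Atom tally by fragment:
  CH3 → C:1 H:3
  CH(OH) → C:1 H:2 O:1
  CH2 → C:1 H:2
  CH2 → C:1 H:2
  CH(NH2) → C:1 H:3 N:1
  CH2NH2 → C:1 H:4 N:1
Element totals:
  C: 6
  H: 16
  N: 2
  O: 1
Molecular formula: C6H16N2O.
DoU = (2C + 2 + N − H − X) / 2 = (2·6 + 2 + 2 − 16 − 0) / 2 = 0.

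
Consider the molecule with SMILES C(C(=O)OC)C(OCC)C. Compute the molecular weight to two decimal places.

146.19 g/mol

Atom tally by fragment:
  CH3OOCCH2 → C:3 H:5 O:2
  CH(OC2H5) → C:3 H:6 O:1
  CH3 → C:1 H:3
Element totals:
  C: 7
  H: 14
  O: 3
Molecular formula: C7H14O3.
  M = 7(12.011) + 14(1.008) + 3(15.999)
    = 84.077 + 14.112 + 47.997 = 146.186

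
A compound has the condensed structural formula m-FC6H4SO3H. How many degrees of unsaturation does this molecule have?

Element totals:
  C: 6
  H: 5
  F: 1
  O: 3
  S: 1
Molecular formula: C6H5FO3S.
DoU = (2C + 2 + N − H − X) / 2 = (2·6 + 2 + 0 − 5 − 1) / 2 = 4.

4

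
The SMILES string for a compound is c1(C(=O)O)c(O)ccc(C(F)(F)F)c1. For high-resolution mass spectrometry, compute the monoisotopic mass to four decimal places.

206.0191

Atom tally by fragment:
  benzene ring core → C:6 H:6
  (− 3 ring H displaced by substituents)
  + COOH → C:1 H:1 O:2
  + OH → O:1 H:1
  + CF3 → C:1 F:3
Element totals:
  C: 8
  H: 5
  F: 3
  O: 3
Molecular formula: C8H5F3O3.
  M = 8(12.0) + 5(1.007825) + 3(18.998403) + 3(15.994915)
    = 96.000000 + 5.039125 + 56.995209 + 47.984745 = 206.019079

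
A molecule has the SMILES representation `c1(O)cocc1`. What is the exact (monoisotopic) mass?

Atom tally by fragment:
  furan ring core → C:4 H:4 O:1
  (− 1 ring H displaced by substituents)
  + OH → O:1 H:1
Element totals:
  C: 4
  H: 4
  O: 2
Molecular formula: C4H4O2.
  M = 4(12.0) + 4(1.007825) + 2(15.994915)
    = 48.000000 + 4.031300 + 31.989830 = 84.021130

84.0211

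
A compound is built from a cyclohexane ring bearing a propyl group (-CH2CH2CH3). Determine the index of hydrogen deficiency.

Atom tally by fragment:
  cyclohexane ring core → C:6 H:12
  (− 1 ring H displaced by substituents)
  + CH2CH2CH3 → C:3 H:7
Element totals:
  C: 9
  H: 18
Molecular formula: C9H18.
DoU = (2C + 2 + N − H − X) / 2 = (2·9 + 2 + 0 − 18 − 0) / 2 = 1.

1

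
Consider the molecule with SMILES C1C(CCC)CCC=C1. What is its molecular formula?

Atom tally by fragment:
  cyclohexene ring core → C:6 H:10
  (− 1 ring H displaced by substituents)
  + CH2CH2CH3 → C:3 H:7
Element totals:
  C: 9
  H: 16

C9H16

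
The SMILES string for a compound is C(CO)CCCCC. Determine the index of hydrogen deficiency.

0

Atom tally by fragment:
  HOCH2CH2 → C:2 H:5 O:1
  CH2 → C:1 H:2
  CH2 → C:1 H:2
  CH2 → C:1 H:2
  CH2 → C:1 H:2
  CH3 → C:1 H:3
Element totals:
  C: 7
  H: 16
  O: 1
Molecular formula: C7H16O.
DoU = (2C + 2 + N − H − X) / 2 = (2·7 + 2 + 0 − 16 − 0) / 2 = 0.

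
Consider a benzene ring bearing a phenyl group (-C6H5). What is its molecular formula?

Atom tally by fragment:
  benzene ring core → C:6 H:6
  (− 1 ring H displaced by substituents)
  + C6H5 → C:6 H:5
Element totals:
  C: 12
  H: 10

C12H10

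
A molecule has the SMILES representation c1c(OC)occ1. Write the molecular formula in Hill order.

Atom tally by fragment:
  furan ring core → C:4 H:4 O:1
  (− 1 ring H displaced by substituents)
  + OCH3 → C:1 H:3 O:1
Element totals:
  C: 5
  H: 6
  O: 2

C5H6O2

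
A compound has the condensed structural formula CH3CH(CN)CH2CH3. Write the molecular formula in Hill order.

Atom tally by fragment:
  CH3 → C:1 H:3
  CH(CN) → C:2 H:1 N:1
  CH2 → C:1 H:2
  CH3 → C:1 H:3
Element totals:
  C: 5
  H: 9
  N: 1

C5H9N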